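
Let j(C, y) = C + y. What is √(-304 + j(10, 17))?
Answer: I*√277 ≈ 16.643*I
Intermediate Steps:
√(-304 + j(10, 17)) = √(-304 + (10 + 17)) = √(-304 + 27) = √(-277) = I*√277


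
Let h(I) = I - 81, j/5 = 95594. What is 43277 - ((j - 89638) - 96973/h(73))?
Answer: -2857413/8 ≈ -3.5718e+5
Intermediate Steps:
j = 477970 (j = 5*95594 = 477970)
h(I) = -81 + I
43277 - ((j - 89638) - 96973/h(73)) = 43277 - ((477970 - 89638) - 96973/(-81 + 73)) = 43277 - (388332 - 96973/(-8)) = 43277 - (388332 - 96973*(-⅛)) = 43277 - (388332 + 96973/8) = 43277 - 1*3203629/8 = 43277 - 3203629/8 = -2857413/8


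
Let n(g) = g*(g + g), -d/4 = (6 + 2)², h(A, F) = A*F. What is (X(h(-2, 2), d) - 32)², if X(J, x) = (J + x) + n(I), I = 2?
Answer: 80656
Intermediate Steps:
d = -256 (d = -4*(6 + 2)² = -4*8² = -4*64 = -256)
n(g) = 2*g² (n(g) = g*(2*g) = 2*g²)
X(J, x) = 8 + J + x (X(J, x) = (J + x) + 2*2² = (J + x) + 2*4 = (J + x) + 8 = 8 + J + x)
(X(h(-2, 2), d) - 32)² = ((8 - 2*2 - 256) - 32)² = ((8 - 4 - 256) - 32)² = (-252 - 32)² = (-284)² = 80656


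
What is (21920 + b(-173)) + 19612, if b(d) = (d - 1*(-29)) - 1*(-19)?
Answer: 41407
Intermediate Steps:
b(d) = 48 + d (b(d) = (d + 29) + 19 = (29 + d) + 19 = 48 + d)
(21920 + b(-173)) + 19612 = (21920 + (48 - 173)) + 19612 = (21920 - 125) + 19612 = 21795 + 19612 = 41407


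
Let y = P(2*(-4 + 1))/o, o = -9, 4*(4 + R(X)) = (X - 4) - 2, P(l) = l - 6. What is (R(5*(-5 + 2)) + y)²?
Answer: 9025/144 ≈ 62.674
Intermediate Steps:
P(l) = -6 + l
R(X) = -11/2 + X/4 (R(X) = -4 + ((X - 4) - 2)/4 = -4 + ((-4 + X) - 2)/4 = -4 + (-6 + X)/4 = -4 + (-3/2 + X/4) = -11/2 + X/4)
y = 4/3 (y = (-6 + 2*(-4 + 1))/(-9) = (-6 + 2*(-3))*(-⅑) = (-6 - 6)*(-⅑) = -12*(-⅑) = 4/3 ≈ 1.3333)
(R(5*(-5 + 2)) + y)² = ((-11/2 + (5*(-5 + 2))/4) + 4/3)² = ((-11/2 + (5*(-3))/4) + 4/3)² = ((-11/2 + (¼)*(-15)) + 4/3)² = ((-11/2 - 15/4) + 4/3)² = (-37/4 + 4/3)² = (-95/12)² = 9025/144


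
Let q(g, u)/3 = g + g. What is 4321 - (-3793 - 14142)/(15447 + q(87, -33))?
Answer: 69019984/15969 ≈ 4322.1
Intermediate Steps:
q(g, u) = 6*g (q(g, u) = 3*(g + g) = 3*(2*g) = 6*g)
4321 - (-3793 - 14142)/(15447 + q(87, -33)) = 4321 - (-3793 - 14142)/(15447 + 6*87) = 4321 - (-17935)/(15447 + 522) = 4321 - (-17935)/15969 = 4321 - 1*(-17935/15969) = 4321 + 17935/15969 = 69019984/15969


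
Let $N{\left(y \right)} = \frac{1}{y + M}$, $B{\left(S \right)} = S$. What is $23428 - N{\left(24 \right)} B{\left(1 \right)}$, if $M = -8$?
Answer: $\frac{374847}{16} \approx 23428.0$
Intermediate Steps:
$N{\left(y \right)} = \frac{1}{-8 + y}$ ($N{\left(y \right)} = \frac{1}{y - 8} = \frac{1}{-8 + y}$)
$23428 - N{\left(24 \right)} B{\left(1 \right)} = 23428 - \frac{1}{-8 + 24} \cdot 1 = 23428 - \frac{1}{16} \cdot 1 = 23428 - \frac{1}{16} = \frac{374847}{16}$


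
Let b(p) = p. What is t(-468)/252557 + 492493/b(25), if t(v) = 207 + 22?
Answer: 124382560326/6313925 ≈ 19700.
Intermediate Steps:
t(v) = 229
t(-468)/252557 + 492493/b(25) = 229/252557 + 492493/25 = 124382560326/6313925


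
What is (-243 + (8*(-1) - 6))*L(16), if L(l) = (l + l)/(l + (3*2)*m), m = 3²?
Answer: -4112/35 ≈ -117.49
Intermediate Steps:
m = 9
L(l) = 2*l/(54 + l) (L(l) = (l + l)/(l + (3*2)*9) = (2*l)/(l + 6*9) = (2*l)/(l + 54) = (2*l)/(54 + l) = 2*l/(54 + l))
(-243 + (8*(-1) - 6))*L(16) = (-243 + (8*(-1) - 6))*(2*16/(54 + 16)) = (-243 + (-8 - 6))*(2*16/70) = (-243 - 14)*(2*16*(1/70)) = -257*16/35 = -4112/35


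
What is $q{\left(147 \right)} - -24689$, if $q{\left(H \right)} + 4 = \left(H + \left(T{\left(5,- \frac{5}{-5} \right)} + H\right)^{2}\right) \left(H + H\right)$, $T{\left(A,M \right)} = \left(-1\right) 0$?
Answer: $6420949$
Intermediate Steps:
$T{\left(A,M \right)} = 0$
$q{\left(H \right)} = -4 + 2 H \left(H + H^{2}\right)$ ($q{\left(H \right)} = -4 + \left(H + \left(0 + H\right)^{2}\right) \left(H + H\right) = -4 + \left(H + H^{2}\right) 2 H = -4 + 2 H \left(H + H^{2}\right)$)
$q{\left(147 \right)} - -24689 = \left(-4 + 2 \cdot 147^{2} + 2 \cdot 147^{3}\right) - -24689 = \left(-4 + 2 \cdot 21609 + 2 \cdot 3176523\right) + 24689 = \left(-4 + 43218 + 6353046\right) + 24689 = 6396260 + 24689 = 6420949$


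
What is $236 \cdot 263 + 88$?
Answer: $62156$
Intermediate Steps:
$236 \cdot 263 + 88 = 62068 + 88 = 62156$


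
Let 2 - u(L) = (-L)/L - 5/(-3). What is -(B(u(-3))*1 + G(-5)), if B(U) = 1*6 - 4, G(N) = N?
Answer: 3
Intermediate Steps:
u(L) = 4/3 (u(L) = 2 - ((-L)/L - 5/(-3)) = 2 - (-1 - 5*(-⅓)) = 2 - (-1 + 5/3) = 2 - 1*⅔ = 2 - ⅔ = 4/3)
B(U) = 2 (B(U) = 6 - 4 = 2)
-(B(u(-3))*1 + G(-5)) = -(2*1 - 5) = -(2 - 5) = -1*(-3) = 3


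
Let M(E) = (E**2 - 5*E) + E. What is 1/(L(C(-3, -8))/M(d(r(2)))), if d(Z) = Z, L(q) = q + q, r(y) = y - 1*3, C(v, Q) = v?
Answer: -5/6 ≈ -0.83333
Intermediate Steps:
r(y) = -3 + y (r(y) = y - 3 = -3 + y)
L(q) = 2*q
M(E) = E**2 - 4*E
1/(L(C(-3, -8))/M(d(r(2)))) = 1/((2*(-3))/(((-3 + 2)*(-4 + (-3 + 2))))) = 1/(-6*(-1/(-4 - 1))) = 1/(-6/((-1*(-5)))) = 1/(-6/5) = -5/6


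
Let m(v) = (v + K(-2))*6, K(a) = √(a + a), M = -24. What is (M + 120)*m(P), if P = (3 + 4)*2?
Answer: 8064 + 1152*I ≈ 8064.0 + 1152.0*I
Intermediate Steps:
P = 14 (P = 7*2 = 14)
K(a) = √2*√a (K(a) = √(2*a) = √2*√a)
m(v) = 6*v + 12*I (m(v) = (v + √2*√(-2))*6 = (v + √2*(I*√2))*6 = (v + 2*I)*6 = 6*v + 12*I)
(M + 120)*m(P) = (-24 + 120)*(6*14 + 12*I) = 96*(84 + 12*I) = 8064 + 1152*I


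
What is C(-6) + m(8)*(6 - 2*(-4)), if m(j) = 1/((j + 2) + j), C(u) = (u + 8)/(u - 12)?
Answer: 2/3 ≈ 0.66667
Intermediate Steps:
C(u) = (8 + u)/(-12 + u)
m(j) = 1/(2 + 2*j) (m(j) = 1/((2 + j) + j) = 1/(2 + 2*j))
C(-6) + m(8)*(6 - 2*(-4)) = (8 - 6)/(-12 - 6) + (1/(2*(1 + 8)))*(6 - 2*(-4)) = 2/(-18) + ((1/2)/9)*(6 + 8) = -1/18*2 + ((1/2)*(1/9))*14 = -1/9 + (1/18)*14 = -1/9 + 7/9 = 2/3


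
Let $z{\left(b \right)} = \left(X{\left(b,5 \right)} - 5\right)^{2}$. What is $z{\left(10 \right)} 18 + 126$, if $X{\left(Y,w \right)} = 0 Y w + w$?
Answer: $126$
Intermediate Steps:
$X{\left(Y,w \right)} = w$ ($X{\left(Y,w \right)} = 0 w + w = 0 + w = w$)
$z{\left(b \right)} = 0$ ($z{\left(b \right)} = \left(5 - 5\right)^{2} = 0^{2} = 0$)
$z{\left(10 \right)} 18 + 126 = 0 \cdot 18 + 126 = 0 + 126 = 126$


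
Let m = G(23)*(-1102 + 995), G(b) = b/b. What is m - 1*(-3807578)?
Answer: 3807471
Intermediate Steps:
G(b) = 1
m = -107 (m = 1*(-1102 + 995) = 1*(-107) = -107)
m - 1*(-3807578) = -107 - 1*(-3807578) = -107 + 3807578 = 3807471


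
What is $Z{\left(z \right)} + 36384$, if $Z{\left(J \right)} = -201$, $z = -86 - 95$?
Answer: $36183$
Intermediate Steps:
$z = -181$ ($z = -86 - 95 = -181$)
$Z{\left(z \right)} + 36384 = -201 + 36384 = 36183$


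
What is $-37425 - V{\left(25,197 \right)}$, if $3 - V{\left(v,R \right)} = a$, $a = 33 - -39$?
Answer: $-37356$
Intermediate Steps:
$a = 72$ ($a = 33 + 39 = 72$)
$V{\left(v,R \right)} = -69$ ($V{\left(v,R \right)} = 3 - 72 = -69$)
$-37425 - V{\left(25,197 \right)} = -37425 - -69 = -37425 + 69 = -37356$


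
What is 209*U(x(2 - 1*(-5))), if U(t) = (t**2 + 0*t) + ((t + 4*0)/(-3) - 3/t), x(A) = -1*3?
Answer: 2299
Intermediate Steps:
x(A) = -3
U(t) = t**2 - 3/t - t/3 (U(t) = (t**2 + 0) + ((t + 0)*(-1/3) - 3/t) = t**2 + (t*(-1/3) - 3/t) = t**2 + (-t/3 - 3/t) = t**2 + (-3/t - t/3) = t**2 - 3/t - t/3)
209*U(x(2 - 1*(-5))) = 209*((-3)**2 - 3/(-3) - 1/3*(-3)) = 209*(9 - 3*(-1/3) + 1) = 209*(9 + 1 + 1) = 209*11 = 2299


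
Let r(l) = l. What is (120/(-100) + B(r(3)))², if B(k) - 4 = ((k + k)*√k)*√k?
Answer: 10816/25 ≈ 432.64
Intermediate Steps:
B(k) = 4 + 2*k² (B(k) = 4 + ((k + k)*√k)*√k = 4 + ((2*k)*√k)*√k = 4 + (2*k^(3/2))*√k = 4 + 2*k²)
(120/(-100) + B(r(3)))² = (120/(-100) + (4 + 2*3²))² = (120*(-1/100) + (4 + 2*9))² = (-6/5 + (4 + 18))² = (-6/5 + 22)² = (104/5)² = 10816/25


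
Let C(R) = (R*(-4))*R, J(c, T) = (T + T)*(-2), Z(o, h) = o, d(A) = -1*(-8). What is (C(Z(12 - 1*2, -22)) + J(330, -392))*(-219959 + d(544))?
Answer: -256902768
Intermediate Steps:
d(A) = 8
J(c, T) = -4*T (J(c, T) = (2*T)*(-2) = -4*T)
C(R) = -4*R**2 (C(R) = (-4*R)*R = -4*R**2)
(C(Z(12 - 1*2, -22)) + J(330, -392))*(-219959 + d(544)) = (-4*(12 - 1*2)**2 - 4*(-392))*(-219959 + 8) = (-4*(12 - 2)**2 + 1568)*(-219951) = (-4*10**2 + 1568)*(-219951) = (-4*100 + 1568)*(-219951) = (-400 + 1568)*(-219951) = 1168*(-219951) = -256902768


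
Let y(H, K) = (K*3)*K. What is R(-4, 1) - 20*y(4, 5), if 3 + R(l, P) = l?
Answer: -1507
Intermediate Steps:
y(H, K) = 3*K² (y(H, K) = (3*K)*K = 3*K²)
R(l, P) = -3 + l
R(-4, 1) - 20*y(4, 5) = (-3 - 4) - 60*5² = -7 - 60*25 = -7 - 20*75 = -7 - 1500 = -1507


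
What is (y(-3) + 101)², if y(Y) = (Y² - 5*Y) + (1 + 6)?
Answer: 17424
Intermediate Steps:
y(Y) = 7 + Y² - 5*Y (y(Y) = (Y² - 5*Y) + 7 = 7 + Y² - 5*Y)
(y(-3) + 101)² = ((7 + (-3)² - 5*(-3)) + 101)² = ((7 + 9 + 15) + 101)² = (31 + 101)² = 132² = 17424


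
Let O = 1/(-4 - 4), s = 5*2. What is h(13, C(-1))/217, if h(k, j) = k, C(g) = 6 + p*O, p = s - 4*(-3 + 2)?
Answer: 13/217 ≈ 0.059908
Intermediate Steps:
s = 10
O = -1/8 (O = 1/(-8) = -1/8 ≈ -0.12500)
p = 14 (p = 10 - 4*(-3 + 2) = 10 - 4*(-1) = 10 + 4 = 14)
C(g) = 17/4 (C(g) = 6 + 14*(-1/8) = 6 - 7/4 = 17/4)
h(13, C(-1))/217 = 13/217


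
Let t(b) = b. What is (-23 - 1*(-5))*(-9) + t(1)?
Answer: 163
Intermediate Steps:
(-23 - 1*(-5))*(-9) + t(1) = (-23 - 1*(-5))*(-9) + 1 = (-23 + 5)*(-9) + 1 = -18*(-9) + 1 = 162 + 1 = 163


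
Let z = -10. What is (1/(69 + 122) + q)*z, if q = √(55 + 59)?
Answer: -10/191 - 10*√114 ≈ -106.82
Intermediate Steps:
q = √114 ≈ 10.677
(1/(69 + 122) + q)*z = (1/(69 + 122) + √114)*(-10) = (1/191 + √114)*(-10) = -10/191 - 10*√114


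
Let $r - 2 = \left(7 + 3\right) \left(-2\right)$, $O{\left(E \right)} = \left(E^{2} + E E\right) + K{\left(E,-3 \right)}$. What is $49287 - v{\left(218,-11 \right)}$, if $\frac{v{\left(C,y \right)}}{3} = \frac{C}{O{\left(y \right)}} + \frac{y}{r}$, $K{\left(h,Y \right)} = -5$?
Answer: $\frac{23359861}{474} \approx 49282.0$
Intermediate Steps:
$O{\left(E \right)} = -5 + 2 E^{2}$ ($O{\left(E \right)} = \left(E^{2} + E E\right) - 5 = \left(E^{2} + E^{2}\right) - 5 = 2 E^{2} - 5 = -5 + 2 E^{2}$)
$r = -18$ ($r = 2 + \left(7 + 3\right) \left(-2\right) = 2 + 10 \left(-2\right) = 2 - 20 = -18$)
$v{\left(C,y \right)} = - \frac{y}{6} + \frac{3 C}{-5 + 2 y^{2}}$ ($v{\left(C,y \right)} = 3 \left(\frac{C}{-5 + 2 y^{2}} + \frac{y}{-18}\right) = 3 \left(\frac{C}{-5 + 2 y^{2}} + y \left(- \frac{1}{18}\right)\right) = 3 \left(\frac{C}{-5 + 2 y^{2}} - \frac{y}{18}\right) = 3 \left(- \frac{y}{18} + \frac{C}{-5 + 2 y^{2}}\right) = - \frac{y}{6} + \frac{3 C}{-5 + 2 y^{2}}$)
$49287 - v{\left(218,-11 \right)} = 49287 - \frac{18 \cdot 218 - - 11 \left(-5 + 2 \left(-11\right)^{2}\right)}{6 \left(-5 + 2 \left(-11\right)^{2}\right)} = 49287 - \frac{3924 - - 11 \left(-5 + 2 \cdot 121\right)}{6 \left(-5 + 2 \cdot 121\right)} = 49287 - \frac{3924 - - 11 \left(-5 + 242\right)}{6 \left(-5 + 242\right)} = 49287 - \frac{3924 - \left(-11\right) 237}{6 \cdot 237} = 49287 - \frac{1}{6} \cdot \frac{1}{237} \left(3924 + 2607\right) = 49287 - \frac{1}{6} \cdot \frac{1}{237} \cdot 6531 = 49287 - \frac{2177}{474} = \frac{23359861}{474}$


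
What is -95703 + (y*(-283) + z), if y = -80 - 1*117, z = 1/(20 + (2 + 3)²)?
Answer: -1797839/45 ≈ -39952.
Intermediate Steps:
z = 1/45 (z = 1/(20 + 5²) = 1/(20 + 25) = 1/45 ≈ 0.022222)
y = -197 (y = -80 - 117 = -197)
-95703 + (y*(-283) + z) = -95703 + (-197*(-283) + 1/45) = -95703 + (55751 + 1/45) = -95703 + 2508796/45 = -1797839/45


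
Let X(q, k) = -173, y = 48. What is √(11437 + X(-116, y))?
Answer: 32*√11 ≈ 106.13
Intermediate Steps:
√(11437 + X(-116, y)) = √(11437 - 173) = √11264 = 32*√11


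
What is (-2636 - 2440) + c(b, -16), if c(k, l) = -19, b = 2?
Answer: -5095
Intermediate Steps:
(-2636 - 2440) + c(b, -16) = (-2636 - 2440) - 19 = -5076 - 19 = -5095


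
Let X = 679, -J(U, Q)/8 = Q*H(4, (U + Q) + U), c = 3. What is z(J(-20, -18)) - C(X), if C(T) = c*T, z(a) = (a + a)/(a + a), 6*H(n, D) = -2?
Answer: -2036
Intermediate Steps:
H(n, D) = -1/3 (H(n, D) = (1/6)*(-2) = -1/3)
J(U, Q) = 8*Q/3 (J(U, Q) = -8*Q*(-1)/3 = -(-8)*Q/3 = 8*Q/3)
z(a) = 1 (z(a) = (2*a)/((2*a)) = (2*a)*(1/(2*a)) = 1)
C(T) = 3*T
z(J(-20, -18)) - C(X) = 1 - 3*679 = 1 - 1*2037 = 1 - 2037 = -2036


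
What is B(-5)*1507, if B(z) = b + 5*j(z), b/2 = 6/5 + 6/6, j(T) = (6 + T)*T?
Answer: -155221/5 ≈ -31044.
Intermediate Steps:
j(T) = T*(6 + T)
b = 22/5 (b = 2*(6/5 + 6/6) = 2*(6*(1/5) + 6*(1/6)) = 2*(6/5 + 1) = 2*(11/5) = 22/5 ≈ 4.4000)
B(z) = 22/5 + 5*z*(6 + z) (B(z) = 22/5 + 5*(z*(6 + z)) = 22/5 + 5*z*(6 + z))
B(-5)*1507 = (22/5 + 5*(-5)*(6 - 5))*1507 = (22/5 + 5*(-5)*1)*1507 = (22/5 - 25)*1507 = -103/5*1507 = -155221/5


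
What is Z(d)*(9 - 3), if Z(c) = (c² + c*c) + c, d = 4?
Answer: 216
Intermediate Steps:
Z(c) = c + 2*c² (Z(c) = (c² + c²) + c = 2*c² + c = c + 2*c²)
Z(d)*(9 - 3) = (4*(1 + 2*4))*(9 - 3) = (4*(1 + 8))*6 = (4*9)*6 = 36*6 = 216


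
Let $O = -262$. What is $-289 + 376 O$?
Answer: $-98801$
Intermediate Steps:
$-289 + 376 O = -289 + 376 \left(-262\right) = -289 - 98512 = -98801$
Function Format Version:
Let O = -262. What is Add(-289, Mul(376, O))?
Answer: -98801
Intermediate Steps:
Add(-289, Mul(376, O)) = Add(-289, Mul(376, -262)) = Add(-289, -98512) = -98801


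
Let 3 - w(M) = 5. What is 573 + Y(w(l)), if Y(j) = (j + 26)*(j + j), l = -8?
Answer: 477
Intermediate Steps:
w(M) = -2 (w(M) = 3 - 1*5 = 3 - 5 = -2)
Y(j) = 2*j*(26 + j) (Y(j) = (26 + j)*(2*j) = 2*j*(26 + j))
573 + Y(w(l)) = 573 + 2*(-2)*(26 - 2) = 573 + 2*(-2)*24 = 573 - 96 = 477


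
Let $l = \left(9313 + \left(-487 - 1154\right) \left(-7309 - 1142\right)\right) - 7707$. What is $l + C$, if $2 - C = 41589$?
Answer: $13828110$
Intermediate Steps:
$C = -41587$ ($C = 2 - 41589 = -41587$)
$l = 13869697$ ($l = \left(9313 - -13868091\right) - 7707 = \left(9313 + 13868091\right) - 7707 = 13877404 - 7707 = 13869697$)
$l + C = 13869697 - 41587 = 13828110$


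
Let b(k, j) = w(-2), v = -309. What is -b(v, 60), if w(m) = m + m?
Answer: 4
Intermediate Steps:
w(m) = 2*m
b(k, j) = -4 (b(k, j) = 2*(-2) = -4)
-b(v, 60) = -1*(-4) = 4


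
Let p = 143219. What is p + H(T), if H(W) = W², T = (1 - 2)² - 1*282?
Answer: 222180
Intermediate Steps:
T = -281 (T = (-1)² - 282 = 1 - 282 = -281)
p + H(T) = 143219 + (-281)² = 143219 + 78961 = 222180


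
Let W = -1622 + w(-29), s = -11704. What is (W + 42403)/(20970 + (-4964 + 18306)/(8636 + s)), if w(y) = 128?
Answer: 62754406/32161309 ≈ 1.9512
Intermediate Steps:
W = -1494 (W = -1622 + 128 = -1494)
(W + 42403)/(20970 + (-4964 + 18306)/(8636 + s)) = (-1494 + 42403)/(20970 + (-4964 + 18306)/(8636 - 11704)) = 40909/(20970 + 13342/(-3068)) = 40909/(20970 + 13342*(-1/3068)) = 40909/(20970 - 6671/1534) = 40909/(32161309/1534) = 40909*(1534/32161309) = 62754406/32161309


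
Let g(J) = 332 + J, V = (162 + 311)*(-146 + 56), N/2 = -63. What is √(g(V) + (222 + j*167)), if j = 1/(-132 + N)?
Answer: I*√2796796110/258 ≈ 204.98*I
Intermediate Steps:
N = -126 (N = 2*(-63) = -126)
j = -1/258 (j = 1/(-132 - 126) = 1/(-258) = -1/258 ≈ -0.0038760)
V = -42570 (V = 473*(-90) = -42570)
√(g(V) + (222 + j*167)) = √((332 - 42570) + (222 - 1/258*167)) = √(-42238 + (222 - 167/258)) = √(-42238 + 57109/258) = √(-10840295/258) = I*√2796796110/258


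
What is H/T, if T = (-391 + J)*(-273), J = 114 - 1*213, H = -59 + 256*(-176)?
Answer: -1289/3822 ≈ -0.33726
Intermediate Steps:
H = -45115 (H = -59 - 45056 = -45115)
J = -99 (J = 114 - 213 = -99)
T = 133770 (T = (-391 - 99)*(-273) = -490*(-273) = 133770)
H/T = -45115/133770 = -45115*1/133770 = -1289/3822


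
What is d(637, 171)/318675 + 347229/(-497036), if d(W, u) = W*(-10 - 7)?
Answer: -16576514917/22627563900 ≈ -0.73258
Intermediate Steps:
d(W, u) = -17*W (d(W, u) = W*(-17) = -17*W)
d(637, 171)/318675 + 347229/(-497036) = -17*637/318675 + 347229/(-497036) = -10829*1/318675 + 347229*(-1/497036) = -1547/45525 - 347229/497036 = -16576514917/22627563900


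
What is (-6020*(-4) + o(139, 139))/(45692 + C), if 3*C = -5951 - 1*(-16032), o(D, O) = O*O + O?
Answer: 130620/147157 ≈ 0.88762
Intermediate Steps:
o(D, O) = O + O**2 (o(D, O) = O**2 + O = O + O**2)
C = 10081/3 (C = (-5951 - 1*(-16032))/3 = (-5951 + 16032)/3 = (1/3)*10081 = 10081/3 ≈ 3360.3)
(-6020*(-4) + o(139, 139))/(45692 + C) = (-6020*(-4) + 139*(1 + 139))/(45692 + 10081/3) = (24080 + 139*140)/(147157/3) = (24080 + 19460)*(3/147157) = 43540*(3/147157) = 130620/147157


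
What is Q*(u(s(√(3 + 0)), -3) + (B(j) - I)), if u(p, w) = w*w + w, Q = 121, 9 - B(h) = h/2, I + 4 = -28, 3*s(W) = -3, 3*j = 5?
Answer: 33517/6 ≈ 5586.2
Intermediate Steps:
j = 5/3 (j = (⅓)*5 = 5/3 ≈ 1.6667)
s(W) = -1 (s(W) = (⅓)*(-3) = -1)
I = -32 (I = -4 - 28 = -32)
B(h) = 9 - h/2
u(p, w) = w + w² (u(p, w) = w² + w = w + w²)
Q*(u(s(√(3 + 0)), -3) + (B(j) - I)) = 121*(-3*(1 - 3) + ((9 - ½*5/3) - 1*(-32))) = 121*(-3*(-2) + ((9 - ⅚) + 32)) = 121*(6 + (49/6 + 32)) = 121*(6 + 241/6) = 121*(277/6) = 33517/6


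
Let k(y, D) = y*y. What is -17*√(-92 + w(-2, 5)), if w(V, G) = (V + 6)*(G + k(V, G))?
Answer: -34*I*√14 ≈ -127.22*I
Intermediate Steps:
k(y, D) = y²
w(V, G) = (6 + V)*(G + V²) (w(V, G) = (V + 6)*(G + V²) = (6 + V)*(G + V²))
-17*√(-92 + w(-2, 5)) = -17*√(-92 + ((-2)³ + 6*5 + 6*(-2)² + 5*(-2))) = -17*√(-92 + (-8 + 30 + 6*4 - 10)) = -17*√(-92 + (-8 + 30 + 24 - 10)) = -17*√(-92 + 36) = -34*I*√14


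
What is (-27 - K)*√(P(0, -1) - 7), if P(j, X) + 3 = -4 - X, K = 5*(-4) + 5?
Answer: -12*I*√13 ≈ -43.267*I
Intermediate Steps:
K = -15 (K = -20 + 5 = -15)
P(j, X) = -7 - X (P(j, X) = -3 + (-4 - X) = -7 - X)
(-27 - K)*√(P(0, -1) - 7) = (-27 - 1*(-15))*√((-7 - 1*(-1)) - 7) = (-27 + 15)*√((-7 + 1) - 7) = -12*√(-6 - 7) = -12*I*√13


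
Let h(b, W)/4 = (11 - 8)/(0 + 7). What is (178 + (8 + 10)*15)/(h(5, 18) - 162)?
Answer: -1568/561 ≈ -2.7950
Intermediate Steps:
h(b, W) = 12/7 (h(b, W) = 4*((11 - 8)/(0 + 7)) = 4*(3/7) = 12/7)
(178 + (8 + 10)*15)/(h(5, 18) - 162) = (178 + (8 + 10)*15)/(12/7 - 162) = (178 + 18*15)/(-1122/7) = (178 + 270)*(-7/1122) = 448*(-7/1122) = -1568/561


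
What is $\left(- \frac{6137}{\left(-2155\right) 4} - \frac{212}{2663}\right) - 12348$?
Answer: $- \frac{283434565489}{22955060} \approx -12347.0$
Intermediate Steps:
$\left(- \frac{6137}{\left(-2155\right) 4} - \frac{212}{2663}\right) - 12348 = \left(- \frac{6137}{-8620} - \frac{212}{2663}\right) - 12348 = \left(\left(-6137\right) \left(- \frac{1}{8620}\right) - \frac{212}{2663}\right) - 12348 = \left(\frac{6137}{8620} - \frac{212}{2663}\right) - 12348 = \frac{14515391}{22955060} - 12348 = - \frac{283434565489}{22955060}$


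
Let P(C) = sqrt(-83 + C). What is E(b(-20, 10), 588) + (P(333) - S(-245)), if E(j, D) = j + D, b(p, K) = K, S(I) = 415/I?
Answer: 29385/49 + 5*sqrt(10) ≈ 615.50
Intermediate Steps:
E(j, D) = D + j
E(b(-20, 10), 588) + (P(333) - S(-245)) = (588 + 10) + (sqrt(-83 + 333) - 415/(-245)) = 598 + (sqrt(250) - 415*(-1)/245) = 598 + (5*sqrt(10) - 1*(-83/49)) = 598 + (5*sqrt(10) + 83/49) = 598 + (83/49 + 5*sqrt(10)) = 29385/49 + 5*sqrt(10)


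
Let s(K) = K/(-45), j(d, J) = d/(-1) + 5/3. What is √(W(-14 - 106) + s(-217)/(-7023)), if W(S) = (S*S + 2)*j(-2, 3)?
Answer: √586033019072895/105345 ≈ 229.80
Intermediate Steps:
j(d, J) = 5/3 - d (j(d, J) = d*(-1) + 5*(⅓) = -d + 5/3 = 5/3 - d)
s(K) = -K/45 (s(K) = K*(-1/45) = -K/45)
W(S) = 22/3 + 11*S²/3 (W(S) = (S*S + 2)*(5/3 - 1*(-2)) = (S² + 2)*(5/3 + 2) = (2 + S²)*(11/3) = 22/3 + 11*S²/3)
√(W(-14 - 106) + s(-217)/(-7023)) = √((22/3 + 11*(-14 - 106)²/3) - 1/45*(-217)/(-7023)) = √((22/3 + (11/3)*(-120)²) + (217/45)*(-1/7023)) = √((22/3 + (11/3)*14400) - 217/316035) = √((22/3 + 52800) - 217/316035) = √(158422/3 - 217/316035) = √(16688965373/316035) = √586033019072895/105345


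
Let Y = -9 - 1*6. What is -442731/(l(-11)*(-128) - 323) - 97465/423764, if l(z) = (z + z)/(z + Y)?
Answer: 812809495679/792014916 ≈ 1026.3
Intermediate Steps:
Y = -15 (Y = -9 - 6 = -15)
l(z) = 2*z/(-15 + z) (l(z) = (z + z)/(z - 15) = (2*z)/(-15 + z) = 2*z/(-15 + z))
-442731/(l(-11)*(-128) - 323) - 97465/423764 = -442731/((2*(-11)/(-15 - 11))*(-128) - 323) - 97465/423764 = -442731/((2*(-11)/(-26))*(-128) - 323) - 97465*1/423764 = -442731/((2*(-11)*(-1/26))*(-128) - 323) - 97465/423764 = -442731/((11/13)*(-128) - 323) - 97465/423764 = -442731/(-1408/13 - 323) - 97465/423764 = -442731/(-5607/13) - 97465/423764 = -442731*(-13/5607) - 97465/423764 = 1918501/1869 - 97465/423764 = 812809495679/792014916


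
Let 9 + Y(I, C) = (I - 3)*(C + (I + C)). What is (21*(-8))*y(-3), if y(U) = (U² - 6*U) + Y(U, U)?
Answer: -12096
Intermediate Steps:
Y(I, C) = -9 + (-3 + I)*(I + 2*C) (Y(I, C) = -9 + (I - 3)*(C + (I + C)) = -9 + (-3 + I)*(C + (C + I)) = -9 + (-3 + I)*(I + 2*C))
y(U) = -9 - 15*U + 4*U² (y(U) = (U² - 6*U) + (-9 + U² - 6*U - 3*U + 2*U*U) = (U² - 6*U) + (-9 + U² - 6*U - 3*U + 2*U²) = (U² - 6*U) + (-9 - 9*U + 3*U²) = -9 - 15*U + 4*U²)
(21*(-8))*y(-3) = (21*(-8))*(-9 - 15*(-3) + 4*(-3)²) = -168*(-9 + 45 + 4*9) = -168*(-9 + 45 + 36) = -168*72 = -12096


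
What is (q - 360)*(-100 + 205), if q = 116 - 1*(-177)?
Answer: -7035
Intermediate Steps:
q = 293 (q = 116 + 177 = 293)
(q - 360)*(-100 + 205) = (293 - 360)*(-100 + 205) = -67*105 = -7035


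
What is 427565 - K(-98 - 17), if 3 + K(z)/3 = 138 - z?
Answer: 426815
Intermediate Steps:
K(z) = 405 - 3*z (K(z) = -9 + 3*(138 - z) = -9 + (414 - 3*z) = 405 - 3*z)
427565 - K(-98 - 17) = 427565 - (405 - 3*(-98 - 17)) = 427565 - (405 - 3*(-115)) = 427565 - (405 + 345) = 427565 - 1*750 = 427565 - 750 = 426815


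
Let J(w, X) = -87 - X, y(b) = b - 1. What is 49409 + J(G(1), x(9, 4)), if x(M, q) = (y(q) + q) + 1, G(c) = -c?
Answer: 49314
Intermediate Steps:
y(b) = -1 + b
x(M, q) = 2*q (x(M, q) = ((-1 + q) + q) + 1 = (-1 + 2*q) + 1 = 2*q)
49409 + J(G(1), x(9, 4)) = 49409 + (-87 - 2*4) = 49409 + (-87 - 1*8) = 49409 + (-87 - 8) = 49409 - 95 = 49314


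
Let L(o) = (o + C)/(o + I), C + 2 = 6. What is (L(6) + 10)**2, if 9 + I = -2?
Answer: 64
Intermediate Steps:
I = -11 (I = -9 - 2 = -11)
C = 4 (C = -2 + 6 = 4)
L(o) = (4 + o)/(-11 + o) (L(o) = (o + 4)/(o - 11) = (4 + o)/(-11 + o))
(L(6) + 10)**2 = ((4 + 6)/(-11 + 6) + 10)**2 = (10/(-5) + 10)**2 = (-1/5*10 + 10)**2 = (-2 + 10)**2 = 8**2 = 64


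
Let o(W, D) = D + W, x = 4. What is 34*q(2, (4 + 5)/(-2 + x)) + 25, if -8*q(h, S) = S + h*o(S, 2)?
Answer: -395/8 ≈ -49.375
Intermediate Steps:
q(h, S) = -S/8 - h*(2 + S)/8 (q(h, S) = -(S + h*(2 + S))/8 = -S/8 - h*(2 + S)/8)
34*q(2, (4 + 5)/(-2 + x)) + 25 = 34*(-(4 + 5)/(8*(-2 + 4)) - 1/8*2*(2 + (4 + 5)/(-2 + 4))) + 25 = 34*(-9/(8*2) - 1/8*2*(2 + 9/2)) + 25 = 34*(-9/(8*2) - 1/8*2*(2 + 9*(1/2))) + 25 = 34*(-1/8*9/2 - 1/8*2*(2 + 9/2)) + 25 = 34*(-9/16 - 1/8*2*13/2) + 25 = 34*(-9/16 - 13/8) + 25 = 34*(-35/16) + 25 = -595/8 + 25 = -395/8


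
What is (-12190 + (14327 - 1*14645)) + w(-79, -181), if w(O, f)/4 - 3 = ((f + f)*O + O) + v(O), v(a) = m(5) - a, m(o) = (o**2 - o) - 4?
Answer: 101960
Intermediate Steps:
m(o) = -4 + o**2 - o
v(a) = 16 - a (v(a) = (-4 + 5**2 - 1*5) - a = (-4 + 25 - 5) - a = 16 - a)
w(O, f) = 76 + 8*O*f (w(O, f) = 12 + 4*(((f + f)*O + O) + (16 - O)) = 12 + 4*(((2*f)*O + O) + (16 - O)) = 12 + 4*((2*O*f + O) + (16 - O)) = 12 + 4*((O + 2*O*f) + (16 - O)) = 12 + 4*(16 + 2*O*f) = 12 + (64 + 8*O*f) = 76 + 8*O*f)
(-12190 + (14327 - 1*14645)) + w(-79, -181) = (-12190 + (14327 - 1*14645)) + (76 + 8*(-79)*(-181)) = (-12190 + (14327 - 14645)) + (76 + 114392) = (-12190 - 318) + 114468 = -12508 + 114468 = 101960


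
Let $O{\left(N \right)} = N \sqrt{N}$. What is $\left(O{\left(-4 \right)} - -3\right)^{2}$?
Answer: $\left(3 - 8 i\right)^{2} \approx -55.0 - 48.0 i$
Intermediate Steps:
$O{\left(N \right)} = N^{\frac{3}{2}}$
$\left(O{\left(-4 \right)} - -3\right)^{2} = \left(\left(-4\right)^{\frac{3}{2}} - -3\right)^{2} = \left(- 8 i + 3\right)^{2} = \left(3 - 8 i\right)^{2}$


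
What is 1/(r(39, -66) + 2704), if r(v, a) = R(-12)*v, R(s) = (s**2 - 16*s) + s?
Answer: 1/15340 ≈ 6.5189e-5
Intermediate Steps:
R(s) = s**2 - 15*s
r(v, a) = 324*v (r(v, a) = (-12*(-15 - 12))*v = (-12*(-27))*v = 324*v)
1/(r(39, -66) + 2704) = 1/(324*39 + 2704) = 1/(12636 + 2704) = 1/15340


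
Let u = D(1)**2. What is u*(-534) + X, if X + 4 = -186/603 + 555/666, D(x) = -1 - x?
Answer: -860069/402 ≈ -2139.5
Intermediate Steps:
u = 4 (u = (-1 - 1*1)**2 = (-1 - 1)**2 = (-2)**2 = 4)
X = -1397/402 (X = -4 + (-186/603 + 555/666) = -4 + (-186*1/603 + 555*(1/666)) = -4 + (-62/201 + 5/6) = -4 + 211/402 = -1397/402 ≈ -3.4751)
u*(-534) + X = 4*(-534) - 1397/402 = -2136 - 1397/402 = -860069/402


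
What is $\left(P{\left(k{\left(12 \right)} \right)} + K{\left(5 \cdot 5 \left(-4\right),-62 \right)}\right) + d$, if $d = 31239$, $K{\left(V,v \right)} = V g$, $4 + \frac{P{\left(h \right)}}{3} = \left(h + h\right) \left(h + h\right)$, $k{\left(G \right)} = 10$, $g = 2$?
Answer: $32227$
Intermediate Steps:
$P{\left(h \right)} = -12 + 12 h^{2}$ ($P{\left(h \right)} = -12 + 3 \left(h + h\right) \left(h + h\right) = -12 + 3 \cdot 2 h 2 h = -12 + 3 \cdot 4 h^{2} = -12 + 12 h^{2}$)
$K{\left(V,v \right)} = 2 V$ ($K{\left(V,v \right)} = V 2 = 2 V$)
$\left(P{\left(k{\left(12 \right)} \right)} + K{\left(5 \cdot 5 \left(-4\right),-62 \right)}\right) + d = \left(\left(-12 + 12 \cdot 10^{2}\right) + 2 \cdot 5 \cdot 5 \left(-4\right)\right) + 31239 = \left(\left(-12 + 12 \cdot 100\right) + 2 \cdot 25 \left(-4\right)\right) + 31239 = \left(\left(-12 + 1200\right) + 2 \left(-100\right)\right) + 31239 = \left(1188 - 200\right) + 31239 = 988 + 31239 = 32227$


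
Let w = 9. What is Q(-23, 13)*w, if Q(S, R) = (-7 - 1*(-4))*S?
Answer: 621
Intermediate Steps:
Q(S, R) = -3*S (Q(S, R) = (-7 + 4)*S = -3*S)
Q(-23, 13)*w = -3*(-23)*9 = 69*9 = 621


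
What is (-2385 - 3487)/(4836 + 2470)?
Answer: -2936/3653 ≈ -0.80372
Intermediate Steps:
(-2385 - 3487)/(4836 + 2470) = -5872/7306 = -5872*1/7306 = -2936/3653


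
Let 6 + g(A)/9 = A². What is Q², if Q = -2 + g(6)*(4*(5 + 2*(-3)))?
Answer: 1170724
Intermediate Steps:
g(A) = -54 + 9*A²
Q = -1082 (Q = -2 + (-54 + 9*6²)*(4*(5 + 2*(-3))) = -2 + (-54 + 9*36)*(4*(5 - 6)) = -2 + (-54 + 324)*(4*(-1)) = -2 + 270*(-4) = -2 - 1080 = -1082)
Q² = (-1082)² = 1170724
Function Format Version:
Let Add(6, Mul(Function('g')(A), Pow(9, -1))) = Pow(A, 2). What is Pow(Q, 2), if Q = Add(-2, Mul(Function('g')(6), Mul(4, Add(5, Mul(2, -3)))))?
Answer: 1170724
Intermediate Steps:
Function('g')(A) = Add(-54, Mul(9, Pow(A, 2)))
Q = -1082 (Q = Add(-2, Mul(Add(-54, Mul(9, Pow(6, 2))), Mul(4, Add(5, Mul(2, -3))))) = Add(-2, Mul(Add(-54, Mul(9, 36)), Mul(4, Add(5, -6)))) = Add(-2, Mul(Add(-54, 324), Mul(4, -1))) = Add(-2, Mul(270, -4)) = Add(-2, -1080) = -1082)
Pow(Q, 2) = Pow(-1082, 2) = 1170724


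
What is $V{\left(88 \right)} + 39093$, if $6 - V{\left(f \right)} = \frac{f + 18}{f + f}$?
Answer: $\frac{3440659}{88} \approx 39098.0$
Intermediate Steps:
$V{\left(f \right)} = 6 - \frac{18 + f}{2 f}$ ($V{\left(f \right)} = 6 - \frac{f + 18}{f + f} = 6 - \frac{18 + f}{2 f}$)
$V{\left(88 \right)} + 39093 = \left(\frac{11}{2} - \frac{9}{88}\right) + 39093 = \frac{475}{88} + 39093 = \frac{3440659}{88}$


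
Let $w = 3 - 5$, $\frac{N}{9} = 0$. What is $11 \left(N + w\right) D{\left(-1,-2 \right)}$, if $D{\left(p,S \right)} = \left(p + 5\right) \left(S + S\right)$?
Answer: $352$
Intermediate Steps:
$N = 0$ ($N = 9 \cdot 0 = 0$)
$D{\left(p,S \right)} = 2 S \left(5 + p\right)$ ($D{\left(p,S \right)} = \left(5 + p\right) 2 S = 2 S \left(5 + p\right)$)
$w = -2$ ($w = 3 - 5 = -2$)
$11 \left(N + w\right) D{\left(-1,-2 \right)} = 11 \left(0 - 2\right) 2 \left(-2\right) \left(5 - 1\right) = 11 \left(- 2 \cdot 2 \left(-2\right) 4\right) = 11 \left(\left(-2\right) \left(-16\right)\right) = 11 \cdot 32 = 352$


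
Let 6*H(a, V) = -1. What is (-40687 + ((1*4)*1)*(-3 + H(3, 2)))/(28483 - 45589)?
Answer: 122099/51318 ≈ 2.3793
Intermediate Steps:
H(a, V) = -⅙ (H(a, V) = (⅙)*(-1) = -⅙)
(-40687 + ((1*4)*1)*(-3 + H(3, 2)))/(28483 - 45589) = (-40687 + ((1*4)*1)*(-3 - ⅙))/(28483 - 45589) = (-40687 + (4*1)*(-19/6))/(-17106) = (-40687 + 4*(-19/6))*(-1/17106) = (-40687 - 38/3)*(-1/17106) = -122099/3*(-1/17106) = 122099/51318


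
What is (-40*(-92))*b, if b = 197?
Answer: 724960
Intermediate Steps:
(-40*(-92))*b = -40*(-92)*197 = 3680*197 = 724960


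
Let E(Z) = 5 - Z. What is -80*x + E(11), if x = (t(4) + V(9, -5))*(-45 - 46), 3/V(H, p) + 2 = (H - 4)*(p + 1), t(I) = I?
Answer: 309334/11 ≈ 28121.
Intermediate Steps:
V(H, p) = 3/(-2 + (1 + p)*(-4 + H)) (V(H, p) = 3/(-2 + (H - 4)*(p + 1)) = 3/(-2 + (-4 + H)*(1 + p)) = 3/(-2 + (1 + p)*(-4 + H)))
x = -7735/22 (x = (4 + 3/(-6 + 9 - 4*(-5) + 9*(-5)))*(-45 - 46) = (4 + 3/(-6 + 9 + 20 - 45))*(-91) = (4 + 3/(-22))*(-91) = (4 + 3*(-1/22))*(-91) = (4 - 3/22)*(-91) = (85/22)*(-91) = -7735/22 ≈ -351.59)
-80*x + E(11) = -80*(-7735/22) + (5 - 1*11) = 309400/11 + (5 - 11) = 309400/11 - 6 = 309334/11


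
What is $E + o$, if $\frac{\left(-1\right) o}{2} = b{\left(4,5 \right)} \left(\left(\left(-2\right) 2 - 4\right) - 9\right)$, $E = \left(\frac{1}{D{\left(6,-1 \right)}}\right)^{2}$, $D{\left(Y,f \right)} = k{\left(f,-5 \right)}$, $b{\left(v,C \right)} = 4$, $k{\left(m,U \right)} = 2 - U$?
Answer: $\frac{6665}{49} \approx 136.02$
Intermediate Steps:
$D{\left(Y,f \right)} = 7$ ($D{\left(Y,f \right)} = 2 - -5 = 2 + 5 = 7$)
$E = \frac{1}{49}$ ($E = \left(\frac{1}{7}\right)^{2} = \frac{1}{49} \approx 0.020408$)
$o = 136$ ($o = - 2 \cdot 4 \left(\left(\left(-2\right) 2 - 4\right) - 9\right) = - 2 \cdot 4 \left(\left(-4 - 4\right) - 9\right) = - 2 \cdot 4 \left(-8 - 9\right) = - 2 \cdot 4 \left(-17\right) = \left(-2\right) \left(-68\right) = 136$)
$E + o = \frac{1}{49} + 136 = \frac{6665}{49}$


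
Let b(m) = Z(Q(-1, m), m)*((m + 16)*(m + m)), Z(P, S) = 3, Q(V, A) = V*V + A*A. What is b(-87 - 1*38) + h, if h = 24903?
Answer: 106653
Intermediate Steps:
Q(V, A) = A**2 + V**2 (Q(V, A) = V**2 + A**2 = A**2 + V**2)
b(m) = 6*m*(16 + m) (b(m) = 3*((m + 16)*(m + m)) = 3*((16 + m)*(2*m)) = 3*(2*m*(16 + m)) = 6*m*(16 + m))
b(-87 - 1*38) + h = 6*(-87 - 1*38)*(16 + (-87 - 1*38)) + 24903 = 6*(-87 - 38)*(16 + (-87 - 38)) + 24903 = 6*(-125)*(16 - 125) + 24903 = 6*(-125)*(-109) + 24903 = 81750 + 24903 = 106653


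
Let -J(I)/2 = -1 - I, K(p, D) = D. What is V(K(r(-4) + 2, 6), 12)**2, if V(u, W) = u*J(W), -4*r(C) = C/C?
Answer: 24336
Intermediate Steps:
r(C) = -1/4 (r(C) = -C/(4*C) = -1/4*1 = -1/4)
J(I) = 2 + 2*I (J(I) = -2*(-1 - I) = 2 + 2*I)
V(u, W) = u*(2 + 2*W)
V(K(r(-4) + 2, 6), 12)**2 = (2*6*(1 + 12))**2 = (2*6*13)**2 = 156**2 = 24336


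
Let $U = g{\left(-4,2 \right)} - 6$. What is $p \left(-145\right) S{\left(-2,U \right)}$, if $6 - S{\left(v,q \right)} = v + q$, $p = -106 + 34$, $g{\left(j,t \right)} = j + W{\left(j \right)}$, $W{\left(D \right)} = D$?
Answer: $229680$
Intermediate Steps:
$g{\left(j,t \right)} = 2 j$ ($g{\left(j,t \right)} = j + j = 2 j$)
$p = -72$
$U = -14$ ($U = 2 \left(-4\right) - 6 = -8 - 6 = -14$)
$S{\left(v,q \right)} = 6 - q - v$ ($S{\left(v,q \right)} = 6 - \left(v + q\right) = 6 - \left(q + v\right) = 6 - q - v$)
$p \left(-145\right) S{\left(-2,U \right)} = \left(-72\right) \left(-145\right) \left(6 - -14 - -2\right) = 10440 \left(6 + 14 + 2\right) = 10440 \cdot 22 = 229680$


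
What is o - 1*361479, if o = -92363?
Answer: -453842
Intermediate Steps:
o - 1*361479 = -92363 - 1*361479 = -92363 - 361479 = -453842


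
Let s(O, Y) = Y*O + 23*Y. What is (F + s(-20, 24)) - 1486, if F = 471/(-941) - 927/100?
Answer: -133976807/94100 ≈ -1423.8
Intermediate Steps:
s(O, Y) = 23*Y + O*Y (s(O, Y) = O*Y + 23*Y = 23*Y + O*Y)
F = -919407/94100 (F = 471*(-1/941) - 927*1/100 = -471/941 - 927/100 = -919407/94100 ≈ -9.7705)
(F + s(-20, 24)) - 1486 = (-919407/94100 + 24*(23 - 20)) - 1486 = (-919407/94100 + 24*3) - 1486 = (-919407/94100 + 72) - 1486 = 5855793/94100 - 1486 = -133976807/94100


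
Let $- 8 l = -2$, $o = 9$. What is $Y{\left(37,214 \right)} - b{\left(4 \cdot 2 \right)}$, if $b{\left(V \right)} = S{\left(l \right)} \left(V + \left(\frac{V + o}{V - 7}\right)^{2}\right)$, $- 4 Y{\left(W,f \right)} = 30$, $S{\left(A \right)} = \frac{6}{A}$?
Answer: $- \frac{14271}{2} \approx -7135.5$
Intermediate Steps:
$l = \frac{1}{4}$ ($l = \left(- \frac{1}{8}\right) \left(-2\right) = \frac{1}{4} \approx 0.25$)
$Y{\left(W,f \right)} = - \frac{15}{2}$ ($Y{\left(W,f \right)} = \left(- \frac{1}{4}\right) 30 = - \frac{15}{2}$)
$b{\left(V \right)} = 24 V + \frac{24 \left(9 + V\right)^{2}}{\left(-7 + V\right)^{2}}$ ($b{\left(V \right)} = 6 \frac{1}{\frac{1}{4}} \left(V + \left(\frac{V + 9}{V - 7}\right)^{2}\right) = 6 \cdot 4 \left(V + \left(\frac{9 + V}{-7 + V}\right)^{2}\right) = 24 \left(V + \left(\frac{9 + V}{-7 + V}\right)^{2}\right) = 24 \left(V + \frac{\left(9 + V\right)^{2}}{\left(-7 + V\right)^{2}}\right) = 24 V + \frac{24 \left(9 + V\right)^{2}}{\left(-7 + V\right)^{2}}$)
$Y{\left(37,214 \right)} - b{\left(4 \cdot 2 \right)} = - \frac{15}{2} - \left(24 \cdot 4 \cdot 2 + \frac{24 \left(9 + 4 \cdot 2\right)^{2}}{\left(-7 + 4 \cdot 2\right)^{2}}\right) = - \frac{15}{2} - \left(24 \cdot 8 + \frac{24 \left(9 + 8\right)^{2}}{\left(-7 + 8\right)^{2}}\right) = - \frac{15}{2} - \left(192 + 24 \cdot 1^{-2} \cdot 17^{2}\right) = - \frac{15}{2} - \left(192 + 24 \cdot 1 \cdot 289\right) = - \frac{15}{2} - \left(192 + 6936\right) = - \frac{15}{2} - 7128 = - \frac{14271}{2}$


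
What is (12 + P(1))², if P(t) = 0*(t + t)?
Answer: 144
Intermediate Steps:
P(t) = 0 (P(t) = 0*(2*t) = 0)
(12 + P(1))² = (12 + 0)² = 12² = 144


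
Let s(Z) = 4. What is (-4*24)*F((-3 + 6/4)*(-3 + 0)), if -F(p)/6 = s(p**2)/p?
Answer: 512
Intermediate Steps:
F(p) = -24/p
(-4*24)*F((-3 + 6/4)*(-3 + 0)) = (-4*24)*(-24*1/((-3 + 0)*(-3 + 6/4))) = -(-2304)/((-3 + 6*(1/4))*(-3)) = -(-2304)/((-3 + 3/2)*(-3)) = -(-2304)/((-3/2*(-3))) = -(-2304)/9/2 = -(-2304)*2/9 = -96*(-16/3) = 512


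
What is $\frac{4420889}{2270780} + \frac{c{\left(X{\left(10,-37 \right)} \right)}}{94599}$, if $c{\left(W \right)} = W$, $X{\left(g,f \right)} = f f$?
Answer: $\frac{421320376331}{214813517220} \approx 1.9613$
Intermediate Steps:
$X{\left(g,f \right)} = f^{2}$
$\frac{4420889}{2270780} + \frac{c{\left(X{\left(10,-37 \right)} \right)}}{94599} = \frac{4420889}{2270780} + \frac{\left(-37\right)^{2}}{94599} = 4420889 \cdot \frac{1}{2270780} + 1369 \cdot \frac{1}{94599} = \frac{4420889}{2270780} + \frac{1369}{94599} = \frac{421320376331}{214813517220}$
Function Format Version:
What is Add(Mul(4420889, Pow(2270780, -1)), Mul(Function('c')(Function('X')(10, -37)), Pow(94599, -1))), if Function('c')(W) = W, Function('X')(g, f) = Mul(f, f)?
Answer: Rational(421320376331, 214813517220) ≈ 1.9613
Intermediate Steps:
Function('X')(g, f) = Pow(f, 2)
Add(Mul(4420889, Pow(2270780, -1)), Mul(Function('c')(Function('X')(10, -37)), Pow(94599, -1))) = Add(Mul(4420889, Pow(2270780, -1)), Mul(Pow(-37, 2), Pow(94599, -1))) = Add(Mul(4420889, Rational(1, 2270780)), Mul(1369, Rational(1, 94599))) = Add(Rational(4420889, 2270780), Rational(1369, 94599)) = Rational(421320376331, 214813517220)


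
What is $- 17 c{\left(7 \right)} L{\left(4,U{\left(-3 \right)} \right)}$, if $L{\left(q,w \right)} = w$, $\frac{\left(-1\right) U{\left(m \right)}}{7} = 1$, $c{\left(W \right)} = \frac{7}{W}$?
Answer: $119$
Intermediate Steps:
$U{\left(m \right)} = -7$ ($U{\left(m \right)} = \left(-7\right) 1 = -7$)
$- 17 c{\left(7 \right)} L{\left(4,U{\left(-3 \right)} \right)} = - 17 \cdot \frac{7}{7} \left(-7\right) = - 17 \cdot 7 \cdot \frac{1}{7} \left(-7\right) = \left(-17\right) 1 \left(-7\right) = \left(-17\right) \left(-7\right) = 119$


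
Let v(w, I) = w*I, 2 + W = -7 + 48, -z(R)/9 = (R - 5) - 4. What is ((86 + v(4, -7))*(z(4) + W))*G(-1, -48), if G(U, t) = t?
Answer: -233856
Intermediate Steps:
z(R) = 81 - 9*R (z(R) = -9*((R - 5) - 4) = -9*((-5 + R) - 4) = -9*(-9 + R) = 81 - 9*R)
W = 39 (W = -2 + (-7 + 48) = -2 + 41 = 39)
v(w, I) = I*w
((86 + v(4, -7))*(z(4) + W))*G(-1, -48) = ((86 - 7*4)*((81 - 9*4) + 39))*(-48) = ((86 - 28)*((81 - 36) + 39))*(-48) = (58*(45 + 39))*(-48) = (58*84)*(-48) = 4872*(-48) = -233856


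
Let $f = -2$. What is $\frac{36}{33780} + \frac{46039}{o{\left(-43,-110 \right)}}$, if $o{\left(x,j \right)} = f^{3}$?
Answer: $- \frac{129599761}{22520} \approx -5754.9$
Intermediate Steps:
$o{\left(x,j \right)} = -8$ ($o{\left(x,j \right)} = \left(-2\right)^{3} = -8$)
$\frac{36}{33780} + \frac{46039}{o{\left(-43,-110 \right)}} = \frac{36}{33780} + \frac{46039}{-8} = 36 \cdot \frac{1}{33780} + 46039 \left(- \frac{1}{8}\right) = \frac{3}{2815} - \frac{46039}{8} = - \frac{129599761}{22520}$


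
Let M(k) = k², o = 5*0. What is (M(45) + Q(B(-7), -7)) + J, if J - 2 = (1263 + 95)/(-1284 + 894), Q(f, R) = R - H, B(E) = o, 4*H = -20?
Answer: 394196/195 ≈ 2021.5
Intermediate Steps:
H = -5 (H = (¼)*(-20) = -5)
o = 0
B(E) = 0
Q(f, R) = 5 + R (Q(f, R) = R - 1*(-5) = R + 5 = 5 + R)
J = -289/195 (J = 2 + (1263 + 95)/(-1284 + 894) = 2 + 1358/(-390) = 2 + 1358*(-1/390) = 2 - 679/195 = -289/195 ≈ -1.4821)
(M(45) + Q(B(-7), -7)) + J = (45² + (5 - 7)) - 289/195 = (2025 - 2) - 289/195 = 2023 - 289/195 = 394196/195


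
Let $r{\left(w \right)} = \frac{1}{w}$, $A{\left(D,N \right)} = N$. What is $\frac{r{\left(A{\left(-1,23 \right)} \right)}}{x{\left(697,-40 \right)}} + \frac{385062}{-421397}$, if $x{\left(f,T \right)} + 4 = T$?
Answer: $- \frac{390104141}{426453764} \approx -0.91476$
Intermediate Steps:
$x{\left(f,T \right)} = -4 + T$
$\frac{r{\left(A{\left(-1,23 \right)} \right)}}{x{\left(697,-40 \right)}} + \frac{385062}{-421397} = \frac{1}{23 \left(-4 - 40\right)} + \frac{385062}{-421397} = \frac{1}{23 \left(-44\right)} + 385062 \left(- \frac{1}{421397}\right) = \frac{1}{23} \left(- \frac{1}{44}\right) - \frac{385062}{421397} = - \frac{1}{1012} - \frac{385062}{421397} = - \frac{390104141}{426453764}$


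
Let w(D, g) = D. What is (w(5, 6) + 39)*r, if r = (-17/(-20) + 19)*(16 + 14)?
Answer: 26202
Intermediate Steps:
r = 1191/2 (r = (-17*(-1/20) + 19)*30 = (17/20 + 19)*30 = (397/20)*30 = 1191/2 ≈ 595.50)
(w(5, 6) + 39)*r = (5 + 39)*(1191/2) = 44*(1191/2) = 26202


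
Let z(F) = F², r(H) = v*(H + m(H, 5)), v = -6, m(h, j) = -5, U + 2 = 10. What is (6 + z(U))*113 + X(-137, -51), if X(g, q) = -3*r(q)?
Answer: 6902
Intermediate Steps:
U = 8 (U = -2 + 10 = 8)
r(H) = 30 - 6*H (r(H) = -6*(H - 5) = -6*(-5 + H) = 30 - 6*H)
X(g, q) = -90 + 18*q (X(g, q) = -3*(30 - 6*q) = -90 + 18*q)
(6 + z(U))*113 + X(-137, -51) = (6 + 8²)*113 + (-90 + 18*(-51)) = (6 + 64)*113 + (-90 - 918) = 70*113 - 1008 = 7910 - 1008 = 6902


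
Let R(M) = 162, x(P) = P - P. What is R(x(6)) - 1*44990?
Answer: -44828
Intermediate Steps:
x(P) = 0
R(x(6)) - 1*44990 = 162 - 1*44990 = 162 - 44990 = -44828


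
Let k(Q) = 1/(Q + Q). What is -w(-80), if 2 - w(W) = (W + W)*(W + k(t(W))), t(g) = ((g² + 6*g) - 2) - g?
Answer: 38381162/2999 ≈ 12798.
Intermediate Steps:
t(g) = -2 + g² + 5*g (t(g) = (-2 + g² + 6*g) - g = -2 + g² + 5*g)
k(Q) = 1/(2*Q)
w(W) = 2 - 2*W*(W + 1/(2*(-2 + W² + 5*W))) (w(W) = 2 - (W + W)*(W + 1/(2*(-2 + W² + 5*W))) = 2 - 2*W*(W + 1/(2*(-2 + W² + 5*W))))
-w(-80) = -(-1*(-80) + 2*(1 - 1*(-80)²)*(-2 + (-80)² + 5*(-80)))/(-2 + (-80)² + 5*(-80)) = -(80 + 2*(1 - 1*6400)*(-2 + 6400 - 400))/(-2 + 6400 - 400) = -(80 + 2*(1 - 6400)*5998)/5998 = -(80 + 2*(-6399)*5998)/5998 = -(80 - 76762404)/5998 = -(-76762324)/5998 = -1*(-38381162/2999) = 38381162/2999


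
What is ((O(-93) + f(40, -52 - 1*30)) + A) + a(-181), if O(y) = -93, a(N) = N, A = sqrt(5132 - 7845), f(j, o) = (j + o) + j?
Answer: -276 + I*sqrt(2713) ≈ -276.0 + 52.086*I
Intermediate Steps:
f(j, o) = o + 2*j
A = I*sqrt(2713) (A = sqrt(-2713) = I*sqrt(2713) ≈ 52.086*I)
((O(-93) + f(40, -52 - 1*30)) + A) + a(-181) = ((-93 + ((-52 - 1*30) + 2*40)) + I*sqrt(2713)) - 181 = ((-93 + ((-52 - 30) + 80)) + I*sqrt(2713)) - 181 = ((-93 + (-82 + 80)) + I*sqrt(2713)) - 181 = ((-93 - 2) + I*sqrt(2713)) - 181 = (-95 + I*sqrt(2713)) - 181 = -276 + I*sqrt(2713)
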